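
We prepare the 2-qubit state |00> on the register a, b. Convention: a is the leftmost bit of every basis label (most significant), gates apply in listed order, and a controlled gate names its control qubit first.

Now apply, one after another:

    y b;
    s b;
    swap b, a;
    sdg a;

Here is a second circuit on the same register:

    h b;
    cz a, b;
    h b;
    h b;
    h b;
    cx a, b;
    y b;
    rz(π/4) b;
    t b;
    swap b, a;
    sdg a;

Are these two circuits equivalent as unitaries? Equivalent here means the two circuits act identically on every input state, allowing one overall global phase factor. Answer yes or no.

Yes, they are equivalent — the unitaries differ by at most a global phase.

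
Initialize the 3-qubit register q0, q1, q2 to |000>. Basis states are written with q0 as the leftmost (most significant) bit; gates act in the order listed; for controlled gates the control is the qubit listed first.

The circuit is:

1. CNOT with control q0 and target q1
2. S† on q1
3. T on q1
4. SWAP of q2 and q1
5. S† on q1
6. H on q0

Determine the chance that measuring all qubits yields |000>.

A full measurement returns |000> with probability 1/2.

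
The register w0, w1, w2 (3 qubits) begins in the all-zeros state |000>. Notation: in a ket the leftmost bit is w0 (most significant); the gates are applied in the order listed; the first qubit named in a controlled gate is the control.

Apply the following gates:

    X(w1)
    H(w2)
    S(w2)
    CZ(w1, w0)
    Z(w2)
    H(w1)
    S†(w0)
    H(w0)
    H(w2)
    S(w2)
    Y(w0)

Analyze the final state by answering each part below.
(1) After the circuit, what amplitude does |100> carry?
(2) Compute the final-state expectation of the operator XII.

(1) The final state's coefficient on |100> equals 1/4 + I/4.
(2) The expectation value of XII is -1.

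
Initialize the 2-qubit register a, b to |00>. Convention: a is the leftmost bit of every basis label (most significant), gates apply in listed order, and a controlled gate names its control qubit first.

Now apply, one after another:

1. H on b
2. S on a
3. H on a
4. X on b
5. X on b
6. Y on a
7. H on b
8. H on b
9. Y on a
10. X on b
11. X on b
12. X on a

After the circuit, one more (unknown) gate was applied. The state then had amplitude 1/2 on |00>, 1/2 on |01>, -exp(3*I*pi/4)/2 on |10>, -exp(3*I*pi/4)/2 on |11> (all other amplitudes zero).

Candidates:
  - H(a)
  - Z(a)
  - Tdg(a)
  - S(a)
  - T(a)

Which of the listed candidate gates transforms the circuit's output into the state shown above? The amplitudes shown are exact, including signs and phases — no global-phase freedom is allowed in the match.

It was Tdg(a) that produced the state shown. Key observation: steps 4-11 multiply out to the identity, so the circuit reduces to the remaining gates.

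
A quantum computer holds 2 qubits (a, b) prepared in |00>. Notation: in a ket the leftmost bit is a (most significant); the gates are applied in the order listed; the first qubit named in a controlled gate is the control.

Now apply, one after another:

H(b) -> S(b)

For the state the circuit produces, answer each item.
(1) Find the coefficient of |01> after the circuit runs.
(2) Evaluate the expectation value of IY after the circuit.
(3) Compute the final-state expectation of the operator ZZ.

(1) The final state's coefficient on |01> equals sqrt(2)*I/2.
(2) In the final state, IY has expectation 1.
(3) In the final state, ZZ has expectation 0.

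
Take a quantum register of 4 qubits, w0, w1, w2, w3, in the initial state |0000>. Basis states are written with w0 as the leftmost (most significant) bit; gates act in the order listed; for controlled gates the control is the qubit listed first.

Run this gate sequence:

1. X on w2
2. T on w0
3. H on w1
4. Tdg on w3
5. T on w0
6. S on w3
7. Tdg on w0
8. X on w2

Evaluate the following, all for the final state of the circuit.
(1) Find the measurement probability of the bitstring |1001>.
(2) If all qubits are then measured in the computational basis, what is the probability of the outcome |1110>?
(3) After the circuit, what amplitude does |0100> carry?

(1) A full measurement returns |1001> with probability 0.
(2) Outcome |1110> occurs with probability 0.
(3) The amplitude on |0100> is sqrt(2)/2.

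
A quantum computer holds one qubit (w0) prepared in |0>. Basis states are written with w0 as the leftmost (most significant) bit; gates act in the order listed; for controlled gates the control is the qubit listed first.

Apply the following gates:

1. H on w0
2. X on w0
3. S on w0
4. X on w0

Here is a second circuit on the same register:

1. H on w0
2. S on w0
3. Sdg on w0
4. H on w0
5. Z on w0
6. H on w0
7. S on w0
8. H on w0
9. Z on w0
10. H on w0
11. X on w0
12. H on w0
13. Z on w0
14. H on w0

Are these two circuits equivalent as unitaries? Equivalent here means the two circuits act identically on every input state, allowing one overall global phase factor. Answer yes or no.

Yes — the two circuits implement the same unitary up to a global phase.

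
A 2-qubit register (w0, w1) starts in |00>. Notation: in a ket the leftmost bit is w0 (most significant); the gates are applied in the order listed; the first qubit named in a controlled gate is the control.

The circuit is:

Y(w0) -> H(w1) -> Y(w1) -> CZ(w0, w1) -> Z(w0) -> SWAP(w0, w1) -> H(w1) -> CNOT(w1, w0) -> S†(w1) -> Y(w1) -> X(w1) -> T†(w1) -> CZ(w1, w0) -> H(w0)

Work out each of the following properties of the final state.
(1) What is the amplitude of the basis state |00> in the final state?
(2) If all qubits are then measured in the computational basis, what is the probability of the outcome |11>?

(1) The final state's coefficient on |00> equals -sqrt(2)*I/2.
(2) Outcome |11> occurs with probability 1/2.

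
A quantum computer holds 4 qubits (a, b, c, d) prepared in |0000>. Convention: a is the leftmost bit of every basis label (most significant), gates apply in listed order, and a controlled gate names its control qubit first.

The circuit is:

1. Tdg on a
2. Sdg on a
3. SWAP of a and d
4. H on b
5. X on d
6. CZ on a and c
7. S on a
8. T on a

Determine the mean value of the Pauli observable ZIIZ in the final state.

The expectation value of ZIIZ is -1.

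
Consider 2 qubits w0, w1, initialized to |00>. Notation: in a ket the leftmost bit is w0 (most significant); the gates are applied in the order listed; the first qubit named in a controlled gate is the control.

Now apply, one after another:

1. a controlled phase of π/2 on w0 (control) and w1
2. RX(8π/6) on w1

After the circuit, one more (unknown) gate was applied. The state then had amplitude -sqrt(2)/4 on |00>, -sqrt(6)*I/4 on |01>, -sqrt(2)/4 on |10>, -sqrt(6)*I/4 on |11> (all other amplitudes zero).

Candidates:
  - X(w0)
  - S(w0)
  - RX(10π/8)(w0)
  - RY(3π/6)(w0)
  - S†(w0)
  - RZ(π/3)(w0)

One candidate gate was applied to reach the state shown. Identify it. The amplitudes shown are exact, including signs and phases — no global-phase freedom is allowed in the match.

The unique candidate consistent with the amplitudes is RY(3π/6)(w0).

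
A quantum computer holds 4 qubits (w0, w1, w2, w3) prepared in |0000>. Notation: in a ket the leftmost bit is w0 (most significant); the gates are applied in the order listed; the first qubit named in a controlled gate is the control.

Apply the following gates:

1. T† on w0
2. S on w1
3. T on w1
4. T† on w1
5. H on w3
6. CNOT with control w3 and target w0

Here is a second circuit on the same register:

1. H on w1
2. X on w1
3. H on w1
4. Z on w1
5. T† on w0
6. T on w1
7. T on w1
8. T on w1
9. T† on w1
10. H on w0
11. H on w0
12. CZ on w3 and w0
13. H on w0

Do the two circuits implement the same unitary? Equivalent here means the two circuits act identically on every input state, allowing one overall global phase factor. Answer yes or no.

No: there is an input state on which the two circuits produce genuinely different outputs (not merely differing by a phase).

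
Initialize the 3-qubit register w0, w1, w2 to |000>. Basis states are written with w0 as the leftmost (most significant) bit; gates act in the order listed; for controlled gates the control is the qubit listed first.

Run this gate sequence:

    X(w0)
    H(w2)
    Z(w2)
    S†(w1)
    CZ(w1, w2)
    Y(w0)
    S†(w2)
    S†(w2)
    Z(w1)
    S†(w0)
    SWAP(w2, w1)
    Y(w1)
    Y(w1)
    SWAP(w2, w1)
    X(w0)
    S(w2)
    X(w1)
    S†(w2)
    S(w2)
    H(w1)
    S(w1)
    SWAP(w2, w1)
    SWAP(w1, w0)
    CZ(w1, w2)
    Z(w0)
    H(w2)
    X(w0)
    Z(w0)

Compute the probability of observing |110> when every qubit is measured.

Outcome |110> occurs with probability 1/4.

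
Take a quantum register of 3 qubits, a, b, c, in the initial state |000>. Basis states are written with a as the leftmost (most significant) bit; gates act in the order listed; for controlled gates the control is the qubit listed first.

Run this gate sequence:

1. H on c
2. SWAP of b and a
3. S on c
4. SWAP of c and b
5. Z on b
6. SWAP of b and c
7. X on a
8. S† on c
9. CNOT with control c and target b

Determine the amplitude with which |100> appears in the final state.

|100> carries amplitude sqrt(2)/2 in the final state.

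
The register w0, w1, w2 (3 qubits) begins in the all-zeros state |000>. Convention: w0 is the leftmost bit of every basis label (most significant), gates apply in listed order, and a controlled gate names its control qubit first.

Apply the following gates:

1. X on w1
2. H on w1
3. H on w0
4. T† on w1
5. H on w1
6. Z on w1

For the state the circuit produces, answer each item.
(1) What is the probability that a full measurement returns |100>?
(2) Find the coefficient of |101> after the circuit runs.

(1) A full measurement returns |100> with probability 1/4 - sqrt(2)/8.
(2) The final state's coefficient on |101> equals 0.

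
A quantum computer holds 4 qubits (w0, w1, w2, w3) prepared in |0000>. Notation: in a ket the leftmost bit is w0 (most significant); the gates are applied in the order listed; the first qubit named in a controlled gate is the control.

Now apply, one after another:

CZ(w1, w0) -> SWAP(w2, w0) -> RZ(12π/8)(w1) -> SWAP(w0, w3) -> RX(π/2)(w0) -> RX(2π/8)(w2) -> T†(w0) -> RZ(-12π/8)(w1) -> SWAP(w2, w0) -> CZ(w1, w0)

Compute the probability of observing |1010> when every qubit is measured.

A full measurement returns |1010> with probability 1/4 - sqrt(2)/8.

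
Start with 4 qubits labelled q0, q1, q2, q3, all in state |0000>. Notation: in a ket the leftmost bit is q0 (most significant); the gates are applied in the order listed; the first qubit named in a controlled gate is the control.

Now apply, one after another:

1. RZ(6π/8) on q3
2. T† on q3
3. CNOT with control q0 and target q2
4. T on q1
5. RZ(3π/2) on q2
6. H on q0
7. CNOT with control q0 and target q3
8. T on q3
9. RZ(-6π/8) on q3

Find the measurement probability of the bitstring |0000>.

A full measurement returns |0000> with probability 1/2.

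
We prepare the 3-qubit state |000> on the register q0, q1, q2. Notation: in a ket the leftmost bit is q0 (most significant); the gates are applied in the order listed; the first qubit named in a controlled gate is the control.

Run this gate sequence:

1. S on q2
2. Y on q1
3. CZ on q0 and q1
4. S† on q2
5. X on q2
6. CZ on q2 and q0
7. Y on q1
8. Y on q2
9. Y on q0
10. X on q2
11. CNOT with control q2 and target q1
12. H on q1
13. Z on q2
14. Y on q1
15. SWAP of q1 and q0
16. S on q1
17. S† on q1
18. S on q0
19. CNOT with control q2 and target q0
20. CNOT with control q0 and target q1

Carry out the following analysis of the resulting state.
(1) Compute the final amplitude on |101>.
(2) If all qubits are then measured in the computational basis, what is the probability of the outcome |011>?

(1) |101> carries amplitude -sqrt(2)*I/2 in the final state.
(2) Outcome |011> occurs with probability 1/2.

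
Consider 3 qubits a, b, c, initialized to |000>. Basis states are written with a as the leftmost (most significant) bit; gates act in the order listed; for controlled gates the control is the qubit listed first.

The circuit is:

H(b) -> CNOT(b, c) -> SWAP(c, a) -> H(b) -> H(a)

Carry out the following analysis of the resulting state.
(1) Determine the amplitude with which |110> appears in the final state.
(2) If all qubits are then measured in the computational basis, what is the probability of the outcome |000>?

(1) |110> carries amplitude sqrt(2)/2 in the final state.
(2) Outcome |000> occurs with probability 1/2.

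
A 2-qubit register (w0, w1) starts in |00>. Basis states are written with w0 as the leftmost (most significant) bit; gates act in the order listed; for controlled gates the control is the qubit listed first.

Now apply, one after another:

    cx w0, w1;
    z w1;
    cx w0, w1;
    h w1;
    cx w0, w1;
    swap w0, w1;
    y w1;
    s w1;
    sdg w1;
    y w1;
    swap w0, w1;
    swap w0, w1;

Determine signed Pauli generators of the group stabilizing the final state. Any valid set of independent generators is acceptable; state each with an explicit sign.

The final state is stabilized by the group generated by +XI, +IZ; other independent generating sets are equally valid. Key observation: steps 6-11 multiply out to the identity, so the circuit reduces to the remaining gates.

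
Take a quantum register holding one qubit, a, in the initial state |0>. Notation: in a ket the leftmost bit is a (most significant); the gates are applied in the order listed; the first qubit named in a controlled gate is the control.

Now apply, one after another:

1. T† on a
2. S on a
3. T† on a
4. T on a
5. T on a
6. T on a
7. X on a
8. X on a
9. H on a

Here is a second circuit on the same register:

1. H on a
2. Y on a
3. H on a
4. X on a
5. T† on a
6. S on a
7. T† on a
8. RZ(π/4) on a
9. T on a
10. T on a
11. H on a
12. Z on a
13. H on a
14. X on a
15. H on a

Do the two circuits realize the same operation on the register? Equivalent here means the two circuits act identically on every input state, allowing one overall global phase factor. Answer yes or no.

No — the two circuits implement different unitaries, even allowing a global phase.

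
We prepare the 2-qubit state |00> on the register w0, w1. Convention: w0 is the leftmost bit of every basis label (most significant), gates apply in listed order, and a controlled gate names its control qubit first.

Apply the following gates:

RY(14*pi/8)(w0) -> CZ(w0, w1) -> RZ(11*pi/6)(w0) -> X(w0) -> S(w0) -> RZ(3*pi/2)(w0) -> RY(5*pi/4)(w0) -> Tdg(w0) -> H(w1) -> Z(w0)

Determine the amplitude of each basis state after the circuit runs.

The resulting statevector has amplitude -sqrt(2)*exp(I*pi/6)/4 + exp(I*pi/6)/4 + exp(I*pi/3)/4 + sqrt(2)*exp(I*pi/3)/4 on |00>, -sqrt(2)*exp(I*pi/6)/4 + exp(I*pi/6)/4 + exp(I*pi/3)/4 + sqrt(2)*exp(I*pi/3)/4 on |01>, -sqrt(6)/8 - sqrt(2)/8 on |10>, -sqrt(6)/8 - sqrt(2)/8 on |11>.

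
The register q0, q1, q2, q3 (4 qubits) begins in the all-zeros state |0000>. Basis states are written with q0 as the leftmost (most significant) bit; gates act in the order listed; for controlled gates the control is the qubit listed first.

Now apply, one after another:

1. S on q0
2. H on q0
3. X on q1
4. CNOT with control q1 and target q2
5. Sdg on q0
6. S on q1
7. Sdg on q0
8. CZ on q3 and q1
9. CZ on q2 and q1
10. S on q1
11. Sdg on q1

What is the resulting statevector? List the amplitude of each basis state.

The final amplitudes are -sqrt(2)*I/2 on |0110>, sqrt(2)*I/2 on |1110>, and 0 on every other basis state. Key observation: gates 10-11 undo each other exactly, leaving only the rest of the circuit to track.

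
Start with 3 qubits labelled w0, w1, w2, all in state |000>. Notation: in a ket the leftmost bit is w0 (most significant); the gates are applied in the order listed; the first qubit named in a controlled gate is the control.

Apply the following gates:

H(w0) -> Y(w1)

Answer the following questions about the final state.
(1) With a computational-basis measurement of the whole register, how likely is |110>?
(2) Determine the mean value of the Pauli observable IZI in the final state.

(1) Outcome |110> occurs with probability 1/2.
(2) The observable IZI averages to -1.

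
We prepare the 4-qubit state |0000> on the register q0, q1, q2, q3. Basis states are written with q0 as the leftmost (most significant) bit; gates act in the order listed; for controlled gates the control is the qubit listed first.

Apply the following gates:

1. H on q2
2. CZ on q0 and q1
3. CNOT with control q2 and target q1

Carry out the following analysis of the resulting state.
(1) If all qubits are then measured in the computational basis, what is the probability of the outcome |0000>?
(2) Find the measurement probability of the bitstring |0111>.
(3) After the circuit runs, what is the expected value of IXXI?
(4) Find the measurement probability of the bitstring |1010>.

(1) The probability of measuring |0000> is 1/2.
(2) Outcome |0111> occurs with probability 0.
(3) In the final state, IXXI has expectation 1.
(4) A full measurement returns |1010> with probability 0.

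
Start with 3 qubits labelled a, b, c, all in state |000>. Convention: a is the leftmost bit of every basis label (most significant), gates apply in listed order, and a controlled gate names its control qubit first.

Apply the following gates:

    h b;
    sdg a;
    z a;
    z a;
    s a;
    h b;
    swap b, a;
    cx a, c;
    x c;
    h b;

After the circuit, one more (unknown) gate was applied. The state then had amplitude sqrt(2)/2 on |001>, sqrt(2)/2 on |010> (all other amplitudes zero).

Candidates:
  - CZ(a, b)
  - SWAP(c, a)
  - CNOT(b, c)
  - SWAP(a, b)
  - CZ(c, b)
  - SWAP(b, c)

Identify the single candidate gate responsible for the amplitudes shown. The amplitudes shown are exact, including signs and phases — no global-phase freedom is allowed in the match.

It was CNOT(b, c) that produced the state shown. Key observation: gates 1-6 undo each other exactly, leaving only the rest of the circuit to track.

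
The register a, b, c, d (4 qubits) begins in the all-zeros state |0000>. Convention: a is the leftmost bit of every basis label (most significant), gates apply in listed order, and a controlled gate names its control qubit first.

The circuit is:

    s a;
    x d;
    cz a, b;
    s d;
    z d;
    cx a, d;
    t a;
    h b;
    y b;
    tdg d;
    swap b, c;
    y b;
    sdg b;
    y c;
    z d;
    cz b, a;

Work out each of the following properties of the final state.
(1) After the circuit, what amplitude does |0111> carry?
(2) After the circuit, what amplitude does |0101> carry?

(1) The final state's coefficient on |0111> equals sqrt(2)*exp(I*pi/4)/2.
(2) |0101> carries amplitude sqrt(2)*exp(I*pi/4)/2 in the final state.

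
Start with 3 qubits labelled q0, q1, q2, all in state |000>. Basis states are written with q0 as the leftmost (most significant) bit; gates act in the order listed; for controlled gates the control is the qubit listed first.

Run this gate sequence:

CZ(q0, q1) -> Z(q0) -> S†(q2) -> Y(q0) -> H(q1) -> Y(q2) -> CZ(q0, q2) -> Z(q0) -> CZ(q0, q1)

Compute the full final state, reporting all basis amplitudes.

The resulting statevector has amplitude -sqrt(2)/2 on |101>, sqrt(2)/2 on |111>, and 0 on every other basis state.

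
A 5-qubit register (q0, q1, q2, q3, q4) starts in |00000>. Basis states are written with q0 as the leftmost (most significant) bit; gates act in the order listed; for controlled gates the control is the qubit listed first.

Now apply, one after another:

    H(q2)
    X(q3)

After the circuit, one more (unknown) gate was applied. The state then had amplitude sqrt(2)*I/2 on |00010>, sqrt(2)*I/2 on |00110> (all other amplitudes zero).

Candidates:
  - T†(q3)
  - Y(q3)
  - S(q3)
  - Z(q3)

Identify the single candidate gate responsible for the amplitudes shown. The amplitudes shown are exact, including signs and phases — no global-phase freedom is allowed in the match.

The unique candidate consistent with the amplitudes is S(q3).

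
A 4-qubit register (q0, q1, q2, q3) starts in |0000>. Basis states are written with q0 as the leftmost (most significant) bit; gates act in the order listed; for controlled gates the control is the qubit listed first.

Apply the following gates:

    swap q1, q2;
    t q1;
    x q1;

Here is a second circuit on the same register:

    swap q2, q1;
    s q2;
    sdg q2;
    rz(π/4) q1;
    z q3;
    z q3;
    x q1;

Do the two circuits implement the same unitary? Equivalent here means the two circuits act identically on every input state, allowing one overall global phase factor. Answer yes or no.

Yes, they are equivalent — the unitaries differ by at most a global phase.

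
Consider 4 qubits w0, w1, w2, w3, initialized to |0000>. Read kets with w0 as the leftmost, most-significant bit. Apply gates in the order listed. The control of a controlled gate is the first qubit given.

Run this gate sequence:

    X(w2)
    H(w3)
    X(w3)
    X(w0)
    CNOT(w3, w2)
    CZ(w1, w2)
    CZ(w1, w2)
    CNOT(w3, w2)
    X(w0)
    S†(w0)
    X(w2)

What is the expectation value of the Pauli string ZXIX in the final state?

In the final state, ZXIX has expectation 0.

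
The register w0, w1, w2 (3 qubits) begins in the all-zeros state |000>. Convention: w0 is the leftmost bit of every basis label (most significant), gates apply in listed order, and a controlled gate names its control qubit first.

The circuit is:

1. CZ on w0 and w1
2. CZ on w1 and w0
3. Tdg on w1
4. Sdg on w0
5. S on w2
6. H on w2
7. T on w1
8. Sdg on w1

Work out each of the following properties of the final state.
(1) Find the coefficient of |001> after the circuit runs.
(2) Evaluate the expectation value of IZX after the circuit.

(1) The final state's coefficient on |001> equals sqrt(2)/2.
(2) In the final state, IZX has expectation 1.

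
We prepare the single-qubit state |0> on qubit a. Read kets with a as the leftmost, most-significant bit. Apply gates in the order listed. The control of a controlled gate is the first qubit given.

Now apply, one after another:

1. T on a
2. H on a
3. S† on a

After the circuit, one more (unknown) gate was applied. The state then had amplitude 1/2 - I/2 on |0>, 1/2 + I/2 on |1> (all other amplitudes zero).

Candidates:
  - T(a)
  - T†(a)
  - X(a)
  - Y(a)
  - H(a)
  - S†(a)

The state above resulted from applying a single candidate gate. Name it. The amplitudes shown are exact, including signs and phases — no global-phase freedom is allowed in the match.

The applied gate was H(a).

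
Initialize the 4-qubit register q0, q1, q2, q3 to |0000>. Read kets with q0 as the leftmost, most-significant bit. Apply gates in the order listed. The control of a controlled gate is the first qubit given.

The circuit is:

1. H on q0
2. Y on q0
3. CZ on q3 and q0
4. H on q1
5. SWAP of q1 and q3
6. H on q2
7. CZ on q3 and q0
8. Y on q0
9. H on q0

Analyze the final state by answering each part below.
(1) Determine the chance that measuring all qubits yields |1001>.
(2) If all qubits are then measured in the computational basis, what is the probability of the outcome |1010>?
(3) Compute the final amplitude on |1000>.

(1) Outcome |1001> occurs with probability 1/4.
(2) A full measurement returns |1010> with probability 0.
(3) The amplitude on |1000> is 0.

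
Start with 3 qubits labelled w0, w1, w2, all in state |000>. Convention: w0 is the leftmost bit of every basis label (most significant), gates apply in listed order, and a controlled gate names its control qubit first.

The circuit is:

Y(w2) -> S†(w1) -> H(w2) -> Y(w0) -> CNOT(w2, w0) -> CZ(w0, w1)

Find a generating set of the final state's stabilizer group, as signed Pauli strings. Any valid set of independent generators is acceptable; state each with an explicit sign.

One valid set of independent stabilizer generators is -XIX, -ZIZ, +IZI (any independent generating set of the same group is equally correct).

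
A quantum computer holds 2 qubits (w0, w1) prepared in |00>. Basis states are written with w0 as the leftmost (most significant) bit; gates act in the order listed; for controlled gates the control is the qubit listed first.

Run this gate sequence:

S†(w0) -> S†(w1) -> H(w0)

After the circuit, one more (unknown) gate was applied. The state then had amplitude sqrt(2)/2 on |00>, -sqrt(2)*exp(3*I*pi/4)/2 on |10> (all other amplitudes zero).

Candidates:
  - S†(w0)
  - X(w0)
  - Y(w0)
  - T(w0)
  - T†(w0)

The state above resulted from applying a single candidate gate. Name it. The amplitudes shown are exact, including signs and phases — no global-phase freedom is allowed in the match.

The applied gate was T†(w0).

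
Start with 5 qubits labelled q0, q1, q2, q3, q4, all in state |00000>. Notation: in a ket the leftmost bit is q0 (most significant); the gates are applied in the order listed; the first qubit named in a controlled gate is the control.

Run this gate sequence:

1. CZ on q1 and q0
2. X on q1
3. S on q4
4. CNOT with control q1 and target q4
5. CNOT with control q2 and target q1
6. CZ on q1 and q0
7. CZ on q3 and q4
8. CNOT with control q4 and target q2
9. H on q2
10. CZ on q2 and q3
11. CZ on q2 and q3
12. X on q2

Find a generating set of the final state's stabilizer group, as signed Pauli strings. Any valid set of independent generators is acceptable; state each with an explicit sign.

The final state is stabilized by the group generated by -IIXII, +ZIIII, -IZIII, +IIIZI, -IIIIZ; other independent generating sets are equally valid.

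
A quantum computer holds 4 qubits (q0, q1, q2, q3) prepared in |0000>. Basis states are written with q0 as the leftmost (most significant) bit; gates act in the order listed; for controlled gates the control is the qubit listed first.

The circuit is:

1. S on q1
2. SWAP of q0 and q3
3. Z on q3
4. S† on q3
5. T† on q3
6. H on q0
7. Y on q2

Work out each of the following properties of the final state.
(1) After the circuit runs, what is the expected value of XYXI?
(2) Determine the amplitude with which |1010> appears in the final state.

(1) In the final state, XYXI has expectation 0.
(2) The final state's coefficient on |1010> equals sqrt(2)*I/2.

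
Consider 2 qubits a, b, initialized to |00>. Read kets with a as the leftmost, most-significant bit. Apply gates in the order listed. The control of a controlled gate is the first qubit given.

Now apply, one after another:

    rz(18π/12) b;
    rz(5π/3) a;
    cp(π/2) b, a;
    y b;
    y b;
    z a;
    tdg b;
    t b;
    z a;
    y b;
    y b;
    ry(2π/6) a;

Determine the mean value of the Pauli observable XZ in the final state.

In the final state, XZ has expectation sqrt(3)/2. Key observation: the block from step 4 through step 11 cancels to the identity and can be dropped.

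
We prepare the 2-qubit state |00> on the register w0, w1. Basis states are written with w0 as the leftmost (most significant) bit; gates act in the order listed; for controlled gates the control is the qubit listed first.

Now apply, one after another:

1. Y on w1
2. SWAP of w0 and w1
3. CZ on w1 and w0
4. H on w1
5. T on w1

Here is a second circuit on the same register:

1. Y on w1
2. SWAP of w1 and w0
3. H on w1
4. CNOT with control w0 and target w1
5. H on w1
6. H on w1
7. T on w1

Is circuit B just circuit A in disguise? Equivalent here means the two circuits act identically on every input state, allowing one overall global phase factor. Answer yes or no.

Yes, they are equivalent — the unitaries differ by at most a global phase.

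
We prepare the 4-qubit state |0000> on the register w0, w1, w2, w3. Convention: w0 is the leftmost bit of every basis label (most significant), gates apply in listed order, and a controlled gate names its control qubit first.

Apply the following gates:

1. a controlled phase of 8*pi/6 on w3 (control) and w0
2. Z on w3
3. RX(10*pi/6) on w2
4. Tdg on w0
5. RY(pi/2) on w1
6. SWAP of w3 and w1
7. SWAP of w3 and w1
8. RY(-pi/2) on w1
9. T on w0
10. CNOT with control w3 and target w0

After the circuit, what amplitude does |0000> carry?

The amplitude on |0000> is -sqrt(3)/2. Key observation: gates 4-9 undo each other exactly, leaving only the rest of the circuit to track.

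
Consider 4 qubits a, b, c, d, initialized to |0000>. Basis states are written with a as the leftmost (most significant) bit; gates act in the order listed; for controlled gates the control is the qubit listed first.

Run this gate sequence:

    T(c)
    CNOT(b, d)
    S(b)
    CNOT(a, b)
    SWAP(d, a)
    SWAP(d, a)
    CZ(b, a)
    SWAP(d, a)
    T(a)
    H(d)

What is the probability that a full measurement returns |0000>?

A full measurement returns |0000> with probability 1/2.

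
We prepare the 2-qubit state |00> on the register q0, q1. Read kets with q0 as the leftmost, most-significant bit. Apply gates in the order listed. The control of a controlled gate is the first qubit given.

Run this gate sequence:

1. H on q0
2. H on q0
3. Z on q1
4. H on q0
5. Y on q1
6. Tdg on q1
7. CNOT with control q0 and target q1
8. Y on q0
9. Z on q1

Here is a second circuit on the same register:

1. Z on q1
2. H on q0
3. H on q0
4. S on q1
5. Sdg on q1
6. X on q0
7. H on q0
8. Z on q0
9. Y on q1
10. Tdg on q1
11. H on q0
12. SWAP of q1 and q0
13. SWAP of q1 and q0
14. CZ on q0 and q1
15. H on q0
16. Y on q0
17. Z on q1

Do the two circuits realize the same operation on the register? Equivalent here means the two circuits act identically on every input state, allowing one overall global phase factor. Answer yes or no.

No, they are not equivalent — no single phase factor reconciles the two unitaries.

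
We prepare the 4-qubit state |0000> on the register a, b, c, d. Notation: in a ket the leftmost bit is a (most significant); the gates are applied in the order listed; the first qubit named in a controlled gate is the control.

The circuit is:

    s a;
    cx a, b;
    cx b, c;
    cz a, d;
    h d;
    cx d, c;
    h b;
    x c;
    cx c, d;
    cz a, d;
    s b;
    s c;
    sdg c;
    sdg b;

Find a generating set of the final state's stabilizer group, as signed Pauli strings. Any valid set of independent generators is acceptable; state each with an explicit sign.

The stabilizer group can be generated by +IXII, +IIXI, +ZIII, -IIIZ, among other valid generating sets.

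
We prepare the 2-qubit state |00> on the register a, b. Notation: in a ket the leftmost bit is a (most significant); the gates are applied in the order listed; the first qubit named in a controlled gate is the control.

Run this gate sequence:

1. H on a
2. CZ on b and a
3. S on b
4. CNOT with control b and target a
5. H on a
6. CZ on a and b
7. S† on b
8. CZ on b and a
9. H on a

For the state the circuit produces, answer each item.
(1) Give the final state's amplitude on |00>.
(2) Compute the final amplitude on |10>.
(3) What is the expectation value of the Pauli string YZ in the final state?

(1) |00> carries amplitude sqrt(2)/2 in the final state.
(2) The amplitude on |10> is sqrt(2)/2.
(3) The observable YZ averages to 0.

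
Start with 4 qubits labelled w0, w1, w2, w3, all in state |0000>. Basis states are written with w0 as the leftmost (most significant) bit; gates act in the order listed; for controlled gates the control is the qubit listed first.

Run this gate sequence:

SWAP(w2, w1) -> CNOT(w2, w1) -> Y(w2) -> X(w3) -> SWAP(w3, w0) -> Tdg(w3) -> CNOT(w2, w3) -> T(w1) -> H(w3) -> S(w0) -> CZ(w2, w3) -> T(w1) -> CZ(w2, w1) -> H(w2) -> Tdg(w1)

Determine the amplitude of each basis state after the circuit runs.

The final amplitudes are -1/2 on |1000>, -1/2 on |1001>, 1/2 on |1010>, 1/2 on |1011>, and 0 on every other basis state.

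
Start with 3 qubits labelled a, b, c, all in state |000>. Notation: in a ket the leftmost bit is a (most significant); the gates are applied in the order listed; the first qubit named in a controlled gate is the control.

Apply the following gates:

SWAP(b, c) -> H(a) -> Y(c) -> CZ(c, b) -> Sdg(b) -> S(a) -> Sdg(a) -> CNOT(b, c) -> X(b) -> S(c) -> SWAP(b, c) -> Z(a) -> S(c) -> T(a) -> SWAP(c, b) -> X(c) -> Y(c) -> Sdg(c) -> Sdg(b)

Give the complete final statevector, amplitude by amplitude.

The resulting statevector has amplitude -sqrt(2)/2 on |011>, sqrt(2)*exp(I*pi/4)/2 on |111>, and 0 on every other basis state.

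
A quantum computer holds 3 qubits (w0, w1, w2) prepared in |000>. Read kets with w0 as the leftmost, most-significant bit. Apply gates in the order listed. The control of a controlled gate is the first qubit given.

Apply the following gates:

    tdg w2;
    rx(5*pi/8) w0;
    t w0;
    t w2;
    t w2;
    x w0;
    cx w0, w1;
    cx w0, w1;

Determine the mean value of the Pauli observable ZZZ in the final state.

The observable ZZZ averages to sqrt(2 - sqrt(2))/2.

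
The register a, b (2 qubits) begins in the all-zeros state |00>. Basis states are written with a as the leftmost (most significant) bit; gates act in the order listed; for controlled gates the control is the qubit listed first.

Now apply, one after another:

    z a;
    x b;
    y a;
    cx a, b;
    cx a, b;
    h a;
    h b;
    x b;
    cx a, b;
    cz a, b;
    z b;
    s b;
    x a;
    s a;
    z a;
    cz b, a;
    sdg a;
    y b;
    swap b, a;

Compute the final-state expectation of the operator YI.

The expectation value of YI is -1.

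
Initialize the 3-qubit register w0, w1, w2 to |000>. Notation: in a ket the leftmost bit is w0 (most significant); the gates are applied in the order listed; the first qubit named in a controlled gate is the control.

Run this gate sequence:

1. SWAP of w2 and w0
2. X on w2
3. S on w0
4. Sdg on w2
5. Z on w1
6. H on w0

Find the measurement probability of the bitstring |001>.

The probability of measuring |001> is 1/2.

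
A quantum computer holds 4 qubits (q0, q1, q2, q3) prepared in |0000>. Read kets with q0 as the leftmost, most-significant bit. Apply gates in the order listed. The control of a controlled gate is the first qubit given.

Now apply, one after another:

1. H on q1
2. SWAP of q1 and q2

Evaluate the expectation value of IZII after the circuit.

The expectation value of IZII is 1.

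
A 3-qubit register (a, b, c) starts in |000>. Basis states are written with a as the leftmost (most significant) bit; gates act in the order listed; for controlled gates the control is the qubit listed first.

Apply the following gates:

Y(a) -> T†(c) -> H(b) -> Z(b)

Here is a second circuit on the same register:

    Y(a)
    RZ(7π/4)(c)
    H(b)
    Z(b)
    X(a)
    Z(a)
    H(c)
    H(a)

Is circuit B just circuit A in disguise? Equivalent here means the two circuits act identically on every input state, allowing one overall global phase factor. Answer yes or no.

No — the two circuits implement different unitaries, even allowing a global phase.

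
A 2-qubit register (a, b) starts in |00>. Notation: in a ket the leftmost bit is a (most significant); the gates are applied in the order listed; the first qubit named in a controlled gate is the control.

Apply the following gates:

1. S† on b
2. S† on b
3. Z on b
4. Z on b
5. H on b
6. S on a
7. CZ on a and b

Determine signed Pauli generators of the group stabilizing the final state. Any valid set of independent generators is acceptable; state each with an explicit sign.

One valid set of independent stabilizer generators is +IX, +ZI (any independent generating set of the same group is equally correct).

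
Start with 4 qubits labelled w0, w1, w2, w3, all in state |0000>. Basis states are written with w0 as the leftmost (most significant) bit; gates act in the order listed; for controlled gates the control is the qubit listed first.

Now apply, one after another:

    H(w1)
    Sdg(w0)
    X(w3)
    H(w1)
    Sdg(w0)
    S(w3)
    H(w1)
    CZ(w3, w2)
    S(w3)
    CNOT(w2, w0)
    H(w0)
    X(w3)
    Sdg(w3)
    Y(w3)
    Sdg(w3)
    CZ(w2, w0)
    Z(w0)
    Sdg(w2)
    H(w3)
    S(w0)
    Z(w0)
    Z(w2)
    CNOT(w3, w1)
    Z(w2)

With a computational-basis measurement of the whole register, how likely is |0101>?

Outcome |0101> occurs with probability 1/8.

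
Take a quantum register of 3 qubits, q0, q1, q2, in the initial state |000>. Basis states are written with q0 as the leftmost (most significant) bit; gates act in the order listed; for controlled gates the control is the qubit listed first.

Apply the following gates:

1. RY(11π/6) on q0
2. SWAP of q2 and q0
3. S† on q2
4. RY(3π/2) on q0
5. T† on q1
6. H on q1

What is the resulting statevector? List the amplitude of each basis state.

The final amplitudes are sqrt(2)/8 + sqrt(6)/8 on |000>, I*(-sqrt(2) + sqrt(6))/8 on |001>, sqrt(2)/8 + sqrt(6)/8 on |010>, I*(-sqrt(2) + sqrt(6))/8 on |011>, -sqrt(6)/8 - sqrt(2)/8 on |100>, I*(-sqrt(6) + sqrt(2))/8 on |101>, -sqrt(6)/8 - sqrt(2)/8 on |110>, I*(-sqrt(6) + sqrt(2))/8 on |111>.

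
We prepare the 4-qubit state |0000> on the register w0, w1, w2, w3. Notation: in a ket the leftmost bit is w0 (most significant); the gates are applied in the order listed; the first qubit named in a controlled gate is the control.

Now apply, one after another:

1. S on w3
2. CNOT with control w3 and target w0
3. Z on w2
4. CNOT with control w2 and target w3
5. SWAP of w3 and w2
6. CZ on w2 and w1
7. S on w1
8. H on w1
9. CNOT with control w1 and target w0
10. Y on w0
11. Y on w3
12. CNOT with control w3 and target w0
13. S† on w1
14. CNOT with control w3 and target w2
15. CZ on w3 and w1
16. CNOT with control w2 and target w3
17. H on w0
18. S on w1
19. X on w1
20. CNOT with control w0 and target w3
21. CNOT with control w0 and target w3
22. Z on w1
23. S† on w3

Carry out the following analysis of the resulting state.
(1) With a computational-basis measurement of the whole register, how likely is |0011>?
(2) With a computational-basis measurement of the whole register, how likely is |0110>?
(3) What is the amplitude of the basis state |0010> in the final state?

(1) Outcome |0011> occurs with probability 0. Key observation: gates 20-21 undo each other exactly, leaving only the rest of the circuit to track.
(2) The probability of measuring |0110> is 1/4.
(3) The amplitude on |0010> is -1/2.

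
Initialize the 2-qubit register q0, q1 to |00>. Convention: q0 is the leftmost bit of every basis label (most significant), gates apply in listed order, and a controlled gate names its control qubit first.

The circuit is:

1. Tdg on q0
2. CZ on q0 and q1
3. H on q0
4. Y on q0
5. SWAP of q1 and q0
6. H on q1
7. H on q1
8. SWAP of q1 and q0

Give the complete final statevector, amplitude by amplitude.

The final amplitudes are -sqrt(2)*I/2 on |00>, 0 on |01>, sqrt(2)*I/2 on |10>, 0 on |11>. Key observation: steps 5-8 multiply out to the identity, so the circuit reduces to the remaining gates.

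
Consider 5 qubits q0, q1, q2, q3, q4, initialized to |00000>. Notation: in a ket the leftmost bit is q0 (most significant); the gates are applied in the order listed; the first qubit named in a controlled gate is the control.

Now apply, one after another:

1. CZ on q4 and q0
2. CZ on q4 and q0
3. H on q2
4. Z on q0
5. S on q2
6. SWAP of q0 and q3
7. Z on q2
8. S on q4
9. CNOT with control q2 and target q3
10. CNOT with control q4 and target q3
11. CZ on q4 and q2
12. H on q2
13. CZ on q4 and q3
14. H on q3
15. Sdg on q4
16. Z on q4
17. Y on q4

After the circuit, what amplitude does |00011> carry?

|00011> carries amplitude sqrt(2)*(-1 + I)/4 in the final state.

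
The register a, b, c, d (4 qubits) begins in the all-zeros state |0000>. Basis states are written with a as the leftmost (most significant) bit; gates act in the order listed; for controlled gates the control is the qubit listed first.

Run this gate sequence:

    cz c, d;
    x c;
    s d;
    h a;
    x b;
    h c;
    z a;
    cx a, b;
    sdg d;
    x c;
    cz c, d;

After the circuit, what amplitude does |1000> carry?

The final state's coefficient on |1000> equals 1/2.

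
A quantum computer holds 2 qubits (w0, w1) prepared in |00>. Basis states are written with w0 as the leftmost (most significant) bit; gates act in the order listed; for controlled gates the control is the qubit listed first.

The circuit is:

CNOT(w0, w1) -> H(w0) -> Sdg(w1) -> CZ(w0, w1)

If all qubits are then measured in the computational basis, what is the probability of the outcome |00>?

Outcome |00> occurs with probability 1/2.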